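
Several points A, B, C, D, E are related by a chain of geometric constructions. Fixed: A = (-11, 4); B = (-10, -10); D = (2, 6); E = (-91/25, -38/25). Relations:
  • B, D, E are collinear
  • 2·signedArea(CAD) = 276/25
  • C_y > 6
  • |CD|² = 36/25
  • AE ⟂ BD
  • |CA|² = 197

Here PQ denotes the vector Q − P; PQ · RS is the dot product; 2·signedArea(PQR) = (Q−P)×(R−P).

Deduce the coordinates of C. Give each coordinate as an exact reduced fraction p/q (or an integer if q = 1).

C = (68/25, 174/25)

1. C_x = 68/25  [line -2·x + 13·y + -2126/25 = 0 ∩ |CA|² = 197]
2. C_y = 174/25  [line -2·x + 13·y + -2126/25 = 0 ∩ |CA|² = 197]
   → C = (68/25, 174/25)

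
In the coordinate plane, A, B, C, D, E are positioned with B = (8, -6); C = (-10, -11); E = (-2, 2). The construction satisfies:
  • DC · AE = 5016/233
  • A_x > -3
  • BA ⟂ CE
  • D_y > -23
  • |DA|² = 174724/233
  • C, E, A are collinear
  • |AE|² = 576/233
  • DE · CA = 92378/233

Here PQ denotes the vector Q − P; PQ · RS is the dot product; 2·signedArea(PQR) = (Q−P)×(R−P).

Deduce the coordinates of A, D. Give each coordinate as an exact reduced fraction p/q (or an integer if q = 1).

A = (-658/233, 154/233)
D = (-4002/233, -5280/233)

1. A_x = -658/233  [C, E, A are collinear ∩ BA ⟂ CE]
2. A_y = 154/233  [C, E, A are collinear ∩ BA ⟂ CE]
   → A = (-658/233, 154/233)
3. D_x = -4002/233  [line -192/233·x + -312/233·y + -10368/233 = 0 ∩ |DA|² = 174724/233]
4. D_y = -5280/233  [line -192/233·x + -312/233·y + -10368/233 = 0 ∩ |DA|² = 174724/233]
   → D = (-4002/233, -5280/233)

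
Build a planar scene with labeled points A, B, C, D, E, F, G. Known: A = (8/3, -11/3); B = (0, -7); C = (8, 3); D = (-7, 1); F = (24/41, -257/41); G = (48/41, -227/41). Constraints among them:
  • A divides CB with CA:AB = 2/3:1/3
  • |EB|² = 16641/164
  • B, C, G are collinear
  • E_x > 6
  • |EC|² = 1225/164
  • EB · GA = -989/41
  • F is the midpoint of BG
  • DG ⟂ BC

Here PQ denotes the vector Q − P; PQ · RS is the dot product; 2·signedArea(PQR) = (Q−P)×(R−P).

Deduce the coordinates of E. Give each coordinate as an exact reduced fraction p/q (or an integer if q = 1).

1. E_x = 258/41  [line -184/123·x + -230/123·y + 1357/123 = 0 ∩ |EC|² = 1225/164]
2. E_y = 71/82  [line -184/123·x + -230/123·y + 1357/123 = 0 ∩ |EC|² = 1225/164]
   → E = (258/41, 71/82)

E = (258/41, 71/82)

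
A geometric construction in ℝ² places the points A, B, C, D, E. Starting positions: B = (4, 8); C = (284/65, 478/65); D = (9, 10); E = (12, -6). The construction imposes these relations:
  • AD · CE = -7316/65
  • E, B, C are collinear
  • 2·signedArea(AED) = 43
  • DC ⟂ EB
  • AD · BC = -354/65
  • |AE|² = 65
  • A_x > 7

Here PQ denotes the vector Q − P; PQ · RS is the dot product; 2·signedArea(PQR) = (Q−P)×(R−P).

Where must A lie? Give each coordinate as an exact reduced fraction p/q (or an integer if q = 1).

A = (8, 1)

1. A_x = 8  [AD · CE = -7316/65 ∩ 2·signedArea(AED) = 43]
2. A_y = 1  [AD · CE = -7316/65 ∩ 2·signedArea(AED) = 43]
   → A = (8, 1)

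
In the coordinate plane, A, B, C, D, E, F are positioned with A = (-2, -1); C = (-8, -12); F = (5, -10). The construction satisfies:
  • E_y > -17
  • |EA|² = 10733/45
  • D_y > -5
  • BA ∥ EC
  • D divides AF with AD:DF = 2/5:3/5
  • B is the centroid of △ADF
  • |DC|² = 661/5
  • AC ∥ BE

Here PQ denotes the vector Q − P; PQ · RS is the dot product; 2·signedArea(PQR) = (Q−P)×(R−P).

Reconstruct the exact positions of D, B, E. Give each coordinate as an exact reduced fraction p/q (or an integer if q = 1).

1. D_x = 4/5  [D divides AF with AD:DF = 2/5:3/5]
2. D_y = -23/5  [D divides AF with AD:DF = 2/5:3/5]
   → D = (4/5, -23/5)
3. B_x = 19/15  [B is the centroid of △ADF]
4. B_y = -26/5  [B is the centroid of △ADF]
   → B = (19/15, -26/5)
5. E_x = -71/15  [BA ∥ EC ∩ AC ∥ BE]
6. E_y = -81/5  [BA ∥ EC ∩ AC ∥ BE]
   → E = (-71/15, -81/5)

B = (19/15, -26/5)
D = (4/5, -23/5)
E = (-71/15, -81/5)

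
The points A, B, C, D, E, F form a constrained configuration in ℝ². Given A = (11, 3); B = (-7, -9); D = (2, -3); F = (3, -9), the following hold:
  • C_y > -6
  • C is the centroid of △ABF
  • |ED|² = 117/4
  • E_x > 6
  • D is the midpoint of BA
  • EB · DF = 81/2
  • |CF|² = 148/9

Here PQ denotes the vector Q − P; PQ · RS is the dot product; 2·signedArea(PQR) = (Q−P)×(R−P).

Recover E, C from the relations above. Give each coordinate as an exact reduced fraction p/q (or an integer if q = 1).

C = (7/3, -5)
E = (13/2, 0)

1. E_x = 13/2  [line -1·x + 6·y + 13/2 = 0 ∩ |ED|² = 117/4]
2. E_y = 0  [line -1·x + 6·y + 13/2 = 0 ∩ |ED|² = 117/4]
   → E = (13/2, 0)
3. C_x = 7/3  [C is the centroid of △ABF]
4. C_y = -5  [C is the centroid of △ABF]
   → C = (7/3, -5)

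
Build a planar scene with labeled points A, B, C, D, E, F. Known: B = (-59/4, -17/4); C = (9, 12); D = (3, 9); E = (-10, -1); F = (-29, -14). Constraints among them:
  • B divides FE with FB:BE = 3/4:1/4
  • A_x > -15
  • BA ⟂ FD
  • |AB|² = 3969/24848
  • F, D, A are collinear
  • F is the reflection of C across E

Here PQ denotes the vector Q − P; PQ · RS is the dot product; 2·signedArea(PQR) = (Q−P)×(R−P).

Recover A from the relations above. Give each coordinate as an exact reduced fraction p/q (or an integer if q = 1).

A = (-23269/1553, -24385/6212)

1. A_x = -23269/1553  [F, D, A are collinear ∩ BA ⟂ FD]
2. A_y = -24385/6212  [F, D, A are collinear ∩ BA ⟂ FD]
   → A = (-23269/1553, -24385/6212)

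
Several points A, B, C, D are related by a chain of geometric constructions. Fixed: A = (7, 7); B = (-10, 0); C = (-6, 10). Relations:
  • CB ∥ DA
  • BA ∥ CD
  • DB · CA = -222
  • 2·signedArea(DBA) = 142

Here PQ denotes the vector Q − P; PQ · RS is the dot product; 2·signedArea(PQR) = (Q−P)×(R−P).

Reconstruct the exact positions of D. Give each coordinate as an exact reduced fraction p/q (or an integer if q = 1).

1. D_x = 11  [CB ∥ DA ∩ BA ∥ CD]
2. D_y = 17  [CB ∥ DA ∩ BA ∥ CD]
   → D = (11, 17)

D = (11, 17)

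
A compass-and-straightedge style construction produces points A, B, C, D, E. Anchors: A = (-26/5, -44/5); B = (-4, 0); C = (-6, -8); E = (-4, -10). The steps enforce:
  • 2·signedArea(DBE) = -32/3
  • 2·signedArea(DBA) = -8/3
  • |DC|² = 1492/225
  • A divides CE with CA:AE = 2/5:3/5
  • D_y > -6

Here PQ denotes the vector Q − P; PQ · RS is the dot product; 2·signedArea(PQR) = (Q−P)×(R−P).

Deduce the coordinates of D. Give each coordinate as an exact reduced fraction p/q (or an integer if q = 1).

1. D_x = -76/15  [2·signedArea(DBE) = -32/3 ∩ 2·signedArea(DBA) = -8/3]
2. D_y = -28/5  [2·signedArea(DBE) = -32/3 ∩ 2·signedArea(DBA) = -8/3]
   → D = (-76/15, -28/5)

D = (-76/15, -28/5)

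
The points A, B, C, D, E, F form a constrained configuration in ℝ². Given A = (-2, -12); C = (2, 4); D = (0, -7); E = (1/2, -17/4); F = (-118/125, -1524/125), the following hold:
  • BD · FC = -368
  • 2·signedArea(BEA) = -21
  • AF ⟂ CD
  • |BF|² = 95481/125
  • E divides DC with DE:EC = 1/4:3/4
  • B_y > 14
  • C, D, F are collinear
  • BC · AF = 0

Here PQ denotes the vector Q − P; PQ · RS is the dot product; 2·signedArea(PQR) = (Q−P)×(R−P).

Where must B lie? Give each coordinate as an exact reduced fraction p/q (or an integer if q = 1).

B = (4, 15)

1. B_x = 4  [BC · AF = 0 ∩ 2·signedArea(BEA) = -21]
2. B_y = 15  [BC · AF = 0 ∩ 2·signedArea(BEA) = -21]
   → B = (4, 15)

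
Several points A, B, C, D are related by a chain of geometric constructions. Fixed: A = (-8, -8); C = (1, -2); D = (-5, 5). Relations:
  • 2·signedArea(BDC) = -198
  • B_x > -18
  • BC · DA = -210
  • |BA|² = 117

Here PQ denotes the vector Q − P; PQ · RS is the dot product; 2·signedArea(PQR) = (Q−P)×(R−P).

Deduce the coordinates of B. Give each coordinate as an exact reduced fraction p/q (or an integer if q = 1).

1. B_x = -17  [BC · DA = -210 ∩ 2·signedArea(BDC) = -198]
2. B_y = -14  [BC · DA = -210 ∩ 2·signedArea(BDC) = -198]
   → B = (-17, -14)

B = (-17, -14)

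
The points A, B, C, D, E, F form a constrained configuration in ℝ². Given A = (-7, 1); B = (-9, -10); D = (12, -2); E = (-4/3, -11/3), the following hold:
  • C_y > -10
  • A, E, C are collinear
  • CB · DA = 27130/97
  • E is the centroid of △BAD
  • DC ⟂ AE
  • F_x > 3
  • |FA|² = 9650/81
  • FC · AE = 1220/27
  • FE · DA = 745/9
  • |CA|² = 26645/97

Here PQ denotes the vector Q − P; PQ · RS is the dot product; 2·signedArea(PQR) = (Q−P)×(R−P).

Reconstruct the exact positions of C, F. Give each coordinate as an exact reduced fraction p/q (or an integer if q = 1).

C = (562/97, -925/97)
F = (28/9, -28/9)

1. C_x = 562/97  [A, E, C are collinear ∩ DC ⟂ AE]
2. C_y = -925/97  [A, E, C are collinear ∩ DC ⟂ AE]
   → C = (562/97, -925/97)
3. F_x = 28/9  [FC · AE = 1220/27 ∩ FE · DA = 745/9]
4. F_y = -28/9  [FC · AE = 1220/27 ∩ FE · DA = 745/9]
   → F = (28/9, -28/9)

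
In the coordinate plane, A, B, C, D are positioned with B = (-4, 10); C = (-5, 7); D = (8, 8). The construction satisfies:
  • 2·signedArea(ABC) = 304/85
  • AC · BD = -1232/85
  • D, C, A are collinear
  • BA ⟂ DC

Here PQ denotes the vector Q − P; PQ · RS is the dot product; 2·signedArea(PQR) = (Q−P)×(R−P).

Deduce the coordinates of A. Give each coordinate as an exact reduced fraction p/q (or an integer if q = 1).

A = (-321/85, 603/85)

1. A_x = -321/85  [D, C, A are collinear ∩ BA ⟂ DC]
2. A_y = 603/85  [D, C, A are collinear ∩ BA ⟂ DC]
   → A = (-321/85, 603/85)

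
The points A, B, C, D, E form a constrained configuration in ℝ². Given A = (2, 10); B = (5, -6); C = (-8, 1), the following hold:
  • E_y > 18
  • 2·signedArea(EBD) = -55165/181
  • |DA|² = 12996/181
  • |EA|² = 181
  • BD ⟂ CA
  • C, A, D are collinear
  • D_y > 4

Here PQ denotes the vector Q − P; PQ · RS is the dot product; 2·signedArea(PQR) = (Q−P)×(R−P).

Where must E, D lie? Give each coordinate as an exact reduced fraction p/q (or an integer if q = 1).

D = (-778/181, 784/181)
E = (12, 19)

1. D_x = -778/181  [C, A, D are collinear ∩ BD ⟂ CA]
2. D_y = 784/181  [C, A, D are collinear ∩ BD ⟂ CA]
   → D = (-778/181, 784/181)
3. E_x = 12  [line -1870/181·x + -1683/181·y + 54417/181 = 0 ∩ |EA|² = 181]
4. E_y = 19  [line -1870/181·x + -1683/181·y + 54417/181 = 0 ∩ |EA|² = 181]
   → E = (12, 19)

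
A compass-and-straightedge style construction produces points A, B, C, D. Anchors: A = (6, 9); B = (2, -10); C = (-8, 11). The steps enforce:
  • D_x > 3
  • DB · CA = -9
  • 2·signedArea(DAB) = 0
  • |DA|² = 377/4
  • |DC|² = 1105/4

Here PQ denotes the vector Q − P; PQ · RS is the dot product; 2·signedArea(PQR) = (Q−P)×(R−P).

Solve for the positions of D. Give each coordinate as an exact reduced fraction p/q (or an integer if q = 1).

1. D_x = 4  [2·signedArea(DAB) = 0 ∩ DB · CA = -9]
2. D_y = -1/2  [2·signedArea(DAB) = 0 ∩ DB · CA = -9]
   → D = (4, -1/2)

D = (4, -1/2)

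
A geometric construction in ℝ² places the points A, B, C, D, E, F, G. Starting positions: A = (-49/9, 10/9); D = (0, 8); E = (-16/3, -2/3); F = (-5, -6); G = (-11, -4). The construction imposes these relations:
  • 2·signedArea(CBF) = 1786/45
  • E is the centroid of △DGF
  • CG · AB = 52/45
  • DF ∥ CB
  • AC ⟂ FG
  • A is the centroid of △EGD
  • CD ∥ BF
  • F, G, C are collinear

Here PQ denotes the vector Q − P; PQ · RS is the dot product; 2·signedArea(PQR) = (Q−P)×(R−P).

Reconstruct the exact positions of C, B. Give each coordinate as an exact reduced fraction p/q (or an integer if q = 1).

1. C_x = -113/15  [F, G, C are collinear ∩ AC ⟂ FG]
2. C_y = -232/45  [F, G, C are collinear ∩ AC ⟂ FG]
   → C = (-113/15, -232/45)
3. B_x = -188/15  [CD ∥ BF ∩ DF ∥ CB]
4. B_y = -862/45  [CD ∥ BF ∩ DF ∥ CB]
   → B = (-188/15, -862/45)

B = (-188/15, -862/45)
C = (-113/15, -232/45)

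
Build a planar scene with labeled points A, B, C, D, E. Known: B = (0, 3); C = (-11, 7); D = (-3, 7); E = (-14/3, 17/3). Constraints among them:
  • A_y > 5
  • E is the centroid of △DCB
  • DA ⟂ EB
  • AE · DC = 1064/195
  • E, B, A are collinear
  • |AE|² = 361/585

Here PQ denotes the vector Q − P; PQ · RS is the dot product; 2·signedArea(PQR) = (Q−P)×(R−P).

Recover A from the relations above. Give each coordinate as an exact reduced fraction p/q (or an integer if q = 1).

A = (-259/65, 343/65)

1. A_x = -259/65  [E, B, A are collinear ∩ DA ⟂ EB]
2. A_y = 343/65  [E, B, A are collinear ∩ DA ⟂ EB]
   → A = (-259/65, 343/65)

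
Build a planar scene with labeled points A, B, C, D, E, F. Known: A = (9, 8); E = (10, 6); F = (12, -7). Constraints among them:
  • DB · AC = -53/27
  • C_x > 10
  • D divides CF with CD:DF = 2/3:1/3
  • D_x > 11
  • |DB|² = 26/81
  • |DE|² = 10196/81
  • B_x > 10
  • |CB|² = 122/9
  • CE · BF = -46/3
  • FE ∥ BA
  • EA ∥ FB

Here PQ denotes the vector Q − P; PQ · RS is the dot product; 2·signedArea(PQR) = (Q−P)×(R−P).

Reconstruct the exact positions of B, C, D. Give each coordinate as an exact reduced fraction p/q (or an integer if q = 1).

B = (11, -5)
C = (32/3, -4/3)
D = (104/9, -46/9)

1. B_x = 11  [FE ∥ BA ∩ EA ∥ FB]
2. B_y = -5  [FE ∥ BA ∩ EA ∥ FB]
   → B = (11, -5)
3. C_x = 32/3  [line -1·x + 2·y + 40/3 = 0 ∩ |CB|² = 122/9]
4. C_y = -4/3  [line -1·x + 2·y + 40/3 = 0 ∩ |CB|² = 122/9]
   → C = (32/3, -4/3)
5. D_x = 104/9  [D divides CF with CD:DF = 2/3:1/3]
6. D_y = -46/9  [D divides CF with CD:DF = 2/3:1/3]
   → D = (104/9, -46/9)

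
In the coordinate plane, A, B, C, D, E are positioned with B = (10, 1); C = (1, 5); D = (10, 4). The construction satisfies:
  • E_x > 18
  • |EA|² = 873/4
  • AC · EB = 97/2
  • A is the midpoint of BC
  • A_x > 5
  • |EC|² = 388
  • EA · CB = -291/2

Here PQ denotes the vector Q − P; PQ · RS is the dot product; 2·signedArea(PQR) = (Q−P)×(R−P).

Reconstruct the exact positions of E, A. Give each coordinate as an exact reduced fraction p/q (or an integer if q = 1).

1. A_x = 11/2  [A is the midpoint of BC]
2. A_y = 3  [A is the midpoint of BC]
   → A = (11/2, 3)
3. E_x = 19  [line -9·x + 4·y + 183 = 0 ∩ |EC|² = 388]
4. E_y = -3  [line -9·x + 4·y + 183 = 0 ∩ |EC|² = 388]
   → E = (19, -3)

A = (11/2, 3)
E = (19, -3)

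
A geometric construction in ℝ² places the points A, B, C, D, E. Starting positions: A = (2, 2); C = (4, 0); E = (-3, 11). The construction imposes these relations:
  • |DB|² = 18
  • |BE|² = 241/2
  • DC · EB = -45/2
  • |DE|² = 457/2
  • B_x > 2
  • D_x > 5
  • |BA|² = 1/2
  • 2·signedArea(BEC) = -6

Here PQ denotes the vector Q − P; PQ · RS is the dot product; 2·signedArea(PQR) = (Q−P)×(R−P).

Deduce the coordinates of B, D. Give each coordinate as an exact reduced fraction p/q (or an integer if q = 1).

1. B_x = 5/2  [line 11·x + 7·y + -38 = 0 ∩ |BA|² = 1/2]
2. B_y = 3/2  [line 11·x + 7·y + -38 = 0 ∩ |BA|² = 1/2]
   → B = (5/2, 3/2)
3. D_x = 11/2  [line -11/2·x + 19/2·y + 89/2 = 0 ∩ |DE|² = 457/2]
4. D_y = -3/2  [line -11/2·x + 19/2·y + 89/2 = 0 ∩ |DE|² = 457/2]
   → D = (11/2, -3/2)

B = (5/2, 3/2)
D = (11/2, -3/2)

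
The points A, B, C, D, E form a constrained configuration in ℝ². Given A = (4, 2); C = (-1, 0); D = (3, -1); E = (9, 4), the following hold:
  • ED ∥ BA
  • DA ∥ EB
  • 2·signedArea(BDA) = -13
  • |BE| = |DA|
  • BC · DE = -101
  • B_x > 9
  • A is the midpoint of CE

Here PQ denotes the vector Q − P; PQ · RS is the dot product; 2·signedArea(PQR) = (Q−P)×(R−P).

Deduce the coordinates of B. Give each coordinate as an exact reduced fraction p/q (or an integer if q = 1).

1. B_x = 10  [ED ∥ BA ∩ DA ∥ EB]
2. B_y = 7  [ED ∥ BA ∩ DA ∥ EB]
   → B = (10, 7)

B = (10, 7)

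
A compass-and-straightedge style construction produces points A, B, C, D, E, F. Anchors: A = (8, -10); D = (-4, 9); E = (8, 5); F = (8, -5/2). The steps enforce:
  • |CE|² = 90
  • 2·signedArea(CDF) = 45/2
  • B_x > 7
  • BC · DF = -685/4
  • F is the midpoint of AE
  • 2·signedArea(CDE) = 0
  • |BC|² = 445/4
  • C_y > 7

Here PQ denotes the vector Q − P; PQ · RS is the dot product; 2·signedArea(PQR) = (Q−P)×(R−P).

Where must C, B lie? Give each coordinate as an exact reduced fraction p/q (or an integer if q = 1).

B = (8, 5/2)
C = (-1, 8)

1. C_x = -1  [2·signedArea(CDE) = 0 ∩ 2·signedArea(CDF) = 45/2]
2. C_y = 8  [2·signedArea(CDE) = 0 ∩ 2·signedArea(CDF) = 45/2]
   → C = (-1, 8)
3. B_x = 8  [line -12·x + 23/2·y + 269/4 = 0 ∩ |BC|² = 445/4]
4. B_y = 5/2  [line -12·x + 23/2·y + 269/4 = 0 ∩ |BC|² = 445/4]
   → B = (8, 5/2)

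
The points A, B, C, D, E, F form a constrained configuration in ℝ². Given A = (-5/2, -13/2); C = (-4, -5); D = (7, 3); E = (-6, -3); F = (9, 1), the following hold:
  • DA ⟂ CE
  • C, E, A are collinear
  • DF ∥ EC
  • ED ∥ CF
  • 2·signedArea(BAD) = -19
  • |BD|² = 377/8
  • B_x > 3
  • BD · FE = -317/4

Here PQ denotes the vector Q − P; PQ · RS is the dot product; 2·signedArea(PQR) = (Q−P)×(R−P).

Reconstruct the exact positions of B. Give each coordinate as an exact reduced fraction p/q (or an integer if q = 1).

1. B_x = 13/4  [2·signedArea(BAD) = -19 ∩ BD · FE = -317/4]
2. B_y = -11/4  [2·signedArea(BAD) = -19 ∩ BD · FE = -317/4]
   → B = (13/4, -11/4)

B = (13/4, -11/4)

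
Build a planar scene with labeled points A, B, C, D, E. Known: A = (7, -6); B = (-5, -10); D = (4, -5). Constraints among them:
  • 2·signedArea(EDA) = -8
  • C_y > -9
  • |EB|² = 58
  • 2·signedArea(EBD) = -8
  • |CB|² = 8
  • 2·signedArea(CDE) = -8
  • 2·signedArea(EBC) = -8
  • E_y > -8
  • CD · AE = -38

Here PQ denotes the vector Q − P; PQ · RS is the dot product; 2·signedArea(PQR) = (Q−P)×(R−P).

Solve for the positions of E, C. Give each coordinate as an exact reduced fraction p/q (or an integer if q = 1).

1. E_x = 2  [2·signedArea(EBD) = -8 ∩ 2·signedArea(EDA) = -8]
2. E_y = -7  [2·signedArea(EBD) = -8 ∩ 2·signedArea(EDA) = -8]
   → E = (2, -7)
3. C_x = -3  [CD · AE = -38 ∩ 2·signedArea(CDE) = -8]
4. C_y = -8  [CD · AE = -38 ∩ 2·signedArea(CDE) = -8]
   → C = (-3, -8)

C = (-3, -8)
E = (2, -7)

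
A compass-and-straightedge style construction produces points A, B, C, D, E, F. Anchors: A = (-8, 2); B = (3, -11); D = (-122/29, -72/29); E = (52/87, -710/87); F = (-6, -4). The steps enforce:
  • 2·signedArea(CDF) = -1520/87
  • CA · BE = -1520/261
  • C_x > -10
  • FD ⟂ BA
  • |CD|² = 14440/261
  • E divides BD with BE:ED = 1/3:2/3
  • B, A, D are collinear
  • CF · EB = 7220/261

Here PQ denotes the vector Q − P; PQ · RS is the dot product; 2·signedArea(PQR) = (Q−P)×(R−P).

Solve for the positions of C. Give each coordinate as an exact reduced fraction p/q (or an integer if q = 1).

C = (-784/87, 278/87)

1. C_x = -784/87  [line 44/29·x + -52/29·y + 1688/87 = 0 ∩ |CD|² = 14440/261]
2. C_y = 278/87  [line 44/29·x + -52/29·y + 1688/87 = 0 ∩ |CD|² = 14440/261]
   → C = (-784/87, 278/87)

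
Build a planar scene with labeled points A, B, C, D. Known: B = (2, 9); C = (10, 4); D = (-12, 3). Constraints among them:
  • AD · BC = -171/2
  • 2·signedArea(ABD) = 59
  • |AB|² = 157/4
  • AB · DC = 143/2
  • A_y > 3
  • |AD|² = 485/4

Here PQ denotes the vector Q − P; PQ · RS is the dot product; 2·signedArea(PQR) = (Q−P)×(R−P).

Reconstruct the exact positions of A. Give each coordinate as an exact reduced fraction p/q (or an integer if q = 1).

1. A_x = -1  [AD · BC = -171/2 ∩ AB · DC = 143/2]
2. A_y = 7/2  [AD · BC = -171/2 ∩ AB · DC = 143/2]
   → A = (-1, 7/2)

A = (-1, 7/2)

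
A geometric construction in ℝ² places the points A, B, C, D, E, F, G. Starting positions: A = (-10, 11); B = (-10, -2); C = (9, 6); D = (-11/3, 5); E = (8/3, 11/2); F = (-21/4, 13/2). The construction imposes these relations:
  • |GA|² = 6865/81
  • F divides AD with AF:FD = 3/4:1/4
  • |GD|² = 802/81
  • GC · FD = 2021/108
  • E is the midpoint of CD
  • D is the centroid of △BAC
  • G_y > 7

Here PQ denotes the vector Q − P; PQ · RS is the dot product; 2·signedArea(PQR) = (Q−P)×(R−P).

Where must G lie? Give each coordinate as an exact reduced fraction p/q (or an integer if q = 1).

1. G_x = -14/9  [line -19/12·x + 3/2·y + -727/54 = 0 ∩ |GD|² = 802/81]
2. G_y = 22/3  [line -19/12·x + 3/2·y + -727/54 = 0 ∩ |GD|² = 802/81]
   → G = (-14/9, 22/3)

G = (-14/9, 22/3)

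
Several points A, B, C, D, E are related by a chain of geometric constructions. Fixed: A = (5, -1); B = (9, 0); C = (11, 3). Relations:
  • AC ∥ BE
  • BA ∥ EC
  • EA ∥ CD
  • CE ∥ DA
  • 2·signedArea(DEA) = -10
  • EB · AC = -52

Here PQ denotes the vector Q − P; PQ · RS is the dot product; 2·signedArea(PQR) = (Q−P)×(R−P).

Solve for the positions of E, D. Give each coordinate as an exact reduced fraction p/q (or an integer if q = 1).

1. E_x = 15  [BA ∥ EC ∩ AC ∥ BE]
2. E_y = 4  [BA ∥ EC ∩ AC ∥ BE]
   → E = (15, 4)
3. D_x = 1  [CE ∥ DA ∩ EA ∥ CD]
4. D_y = -2  [CE ∥ DA ∩ EA ∥ CD]
   → D = (1, -2)

D = (1, -2)
E = (15, 4)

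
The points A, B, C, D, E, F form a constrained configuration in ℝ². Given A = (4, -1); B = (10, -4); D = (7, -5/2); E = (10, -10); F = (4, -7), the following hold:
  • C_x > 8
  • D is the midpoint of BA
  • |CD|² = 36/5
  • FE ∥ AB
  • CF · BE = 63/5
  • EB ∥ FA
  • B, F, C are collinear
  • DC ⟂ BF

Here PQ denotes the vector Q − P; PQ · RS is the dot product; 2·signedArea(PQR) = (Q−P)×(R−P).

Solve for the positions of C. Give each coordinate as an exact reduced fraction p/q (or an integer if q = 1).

1. C_x = 41/5  [B, F, C are collinear ∩ DC ⟂ BF]
2. C_y = -49/10  [B, F, C are collinear ∩ DC ⟂ BF]
   → C = (41/5, -49/10)

C = (41/5, -49/10)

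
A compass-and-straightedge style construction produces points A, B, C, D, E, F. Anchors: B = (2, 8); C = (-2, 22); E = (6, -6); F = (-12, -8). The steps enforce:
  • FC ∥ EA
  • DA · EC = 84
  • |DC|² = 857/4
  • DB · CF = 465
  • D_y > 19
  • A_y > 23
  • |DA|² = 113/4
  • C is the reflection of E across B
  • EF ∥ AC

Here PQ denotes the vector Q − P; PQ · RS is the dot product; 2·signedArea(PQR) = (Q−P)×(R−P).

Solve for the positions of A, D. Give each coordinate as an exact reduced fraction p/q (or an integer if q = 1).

1. A_x = 16  [EF ∥ AC ∩ FC ∥ EA]
2. A_y = 24  [EF ∥ AC ∩ FC ∥ EA]
   → A = (16, 24)
3. D_x = 25/2  [DB · CF = 465 ∩ DA · EC = 84]
4. D_y = 20  [DB · CF = 465 ∩ DA · EC = 84]
   → D = (25/2, 20)

A = (16, 24)
D = (25/2, 20)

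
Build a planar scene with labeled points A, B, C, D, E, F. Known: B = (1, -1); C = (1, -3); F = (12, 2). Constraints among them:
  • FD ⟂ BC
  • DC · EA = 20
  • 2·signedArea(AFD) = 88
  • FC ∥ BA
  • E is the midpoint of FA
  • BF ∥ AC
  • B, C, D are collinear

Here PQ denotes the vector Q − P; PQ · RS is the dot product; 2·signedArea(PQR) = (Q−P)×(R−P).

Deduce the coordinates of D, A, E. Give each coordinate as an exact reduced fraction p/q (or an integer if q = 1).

A = (-10, -6)
D = (1, 2)
E = (1, -2)

1. D_x = 1  [B, C, D are collinear ∩ FD ⟂ BC]
2. D_y = 2  [B, C, D are collinear ∩ FD ⟂ BC]
   → D = (1, 2)
3. A_x = -10  [BF ∥ AC ∩ FC ∥ BA]
4. A_y = -6  [BF ∥ AC ∩ FC ∥ BA]
   → A = (-10, -6)
5. E_x = 1  [E is the midpoint of FA]
6. E_y = -2  [E is the midpoint of FA]
   → E = (1, -2)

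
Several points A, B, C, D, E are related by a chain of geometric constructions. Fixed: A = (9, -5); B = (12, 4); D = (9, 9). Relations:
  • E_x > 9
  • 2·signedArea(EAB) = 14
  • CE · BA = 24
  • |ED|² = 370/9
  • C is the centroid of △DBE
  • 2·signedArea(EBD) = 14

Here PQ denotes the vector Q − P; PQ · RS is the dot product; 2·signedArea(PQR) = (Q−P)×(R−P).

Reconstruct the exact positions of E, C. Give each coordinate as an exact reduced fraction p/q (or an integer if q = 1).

1. E_x = 10  [2·signedArea(EBD) = 14 ∩ 2·signedArea(EAB) = 14]
2. E_y = 8/3  [2·signedArea(EBD) = 14 ∩ 2·signedArea(EAB) = 14]
   → E = (10, 8/3)
3. C_x = 31/3  [C is the centroid of △DBE]
4. C_y = 47/9  [C is the centroid of △DBE]
   → C = (31/3, 47/9)

C = (31/3, 47/9)
E = (10, 8/3)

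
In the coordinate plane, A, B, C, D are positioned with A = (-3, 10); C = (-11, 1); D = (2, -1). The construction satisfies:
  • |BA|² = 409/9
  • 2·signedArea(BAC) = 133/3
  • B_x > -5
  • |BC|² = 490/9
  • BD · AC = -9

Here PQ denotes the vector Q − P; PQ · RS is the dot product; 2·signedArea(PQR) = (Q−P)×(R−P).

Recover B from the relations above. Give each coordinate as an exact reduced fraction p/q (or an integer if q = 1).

1. B_x = -4  [BD · AC = -9 ∩ 2·signedArea(BAC) = 133/3]
2. B_y = 10/3  [BD · AC = -9 ∩ 2·signedArea(BAC) = 133/3]
   → B = (-4, 10/3)

B = (-4, 10/3)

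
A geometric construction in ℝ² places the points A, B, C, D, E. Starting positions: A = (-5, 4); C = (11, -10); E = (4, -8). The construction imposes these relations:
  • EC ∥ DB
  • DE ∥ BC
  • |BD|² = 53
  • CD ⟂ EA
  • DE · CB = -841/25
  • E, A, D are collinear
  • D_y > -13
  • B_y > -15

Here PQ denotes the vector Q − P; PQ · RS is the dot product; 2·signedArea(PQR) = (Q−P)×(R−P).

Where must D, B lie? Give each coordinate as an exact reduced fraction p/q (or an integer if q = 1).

B = (362/25, -366/25)
D = (187/25, -316/25)

1. D_x = 187/25  [E, A, D are collinear ∩ CD ⟂ EA]
2. D_y = -316/25  [E, A, D are collinear ∩ CD ⟂ EA]
   → D = (187/25, -316/25)
3. B_x = 362/25  [DE ∥ BC ∩ EC ∥ DB]
4. B_y = -366/25  [DE ∥ BC ∩ EC ∥ DB]
   → B = (362/25, -366/25)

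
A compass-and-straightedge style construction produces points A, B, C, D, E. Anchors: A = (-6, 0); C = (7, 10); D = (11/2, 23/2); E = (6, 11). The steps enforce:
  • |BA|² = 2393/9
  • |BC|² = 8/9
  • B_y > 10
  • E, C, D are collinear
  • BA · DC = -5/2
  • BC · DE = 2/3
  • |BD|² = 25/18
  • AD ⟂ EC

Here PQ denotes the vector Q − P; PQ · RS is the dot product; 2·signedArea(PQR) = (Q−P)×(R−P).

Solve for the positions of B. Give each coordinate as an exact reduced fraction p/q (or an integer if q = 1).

B = (19/3, 32/3)

1. B_x = 19/3  [line -1/2·x + 1/2·y + -13/6 = 0 ∩ |BC|² = 8/9]
2. B_y = 32/3  [line -1/2·x + 1/2·y + -13/6 = 0 ∩ |BC|² = 8/9]
   → B = (19/3, 32/3)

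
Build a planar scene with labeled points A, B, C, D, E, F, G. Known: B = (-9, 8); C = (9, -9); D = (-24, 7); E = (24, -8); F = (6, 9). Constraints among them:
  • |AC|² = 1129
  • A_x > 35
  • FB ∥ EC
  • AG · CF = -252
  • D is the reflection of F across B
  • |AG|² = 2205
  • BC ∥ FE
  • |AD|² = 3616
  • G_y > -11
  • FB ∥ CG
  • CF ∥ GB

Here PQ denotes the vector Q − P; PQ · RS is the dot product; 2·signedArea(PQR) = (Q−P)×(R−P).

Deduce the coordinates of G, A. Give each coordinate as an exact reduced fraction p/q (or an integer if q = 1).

1. G_x = -6  [CF ∥ GB ∩ FB ∥ CG]
2. G_y = -10  [CF ∥ GB ∩ FB ∥ CG]
   → G = (-6, -10)
3. A_x = 36  [line 3·x + -18·y + 90 = 0 ∩ |AG|² = 2205]
4. A_y = 11  [line 3·x + -18·y + 90 = 0 ∩ |AG|² = 2205]
   → A = (36, 11)

A = (36, 11)
G = (-6, -10)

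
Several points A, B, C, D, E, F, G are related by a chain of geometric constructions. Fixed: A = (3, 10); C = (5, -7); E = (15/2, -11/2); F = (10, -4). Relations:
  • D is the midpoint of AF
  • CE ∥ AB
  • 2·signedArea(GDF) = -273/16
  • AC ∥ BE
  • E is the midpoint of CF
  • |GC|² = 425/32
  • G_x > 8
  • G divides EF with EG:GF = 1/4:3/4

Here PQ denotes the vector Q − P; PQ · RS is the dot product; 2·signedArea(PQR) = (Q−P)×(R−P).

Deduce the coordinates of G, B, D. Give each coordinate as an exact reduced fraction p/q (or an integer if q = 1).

1. G_x = 65/8  [G divides EF with EG:GF = 1/4:3/4]
2. G_y = -41/8  [G divides EF with EG:GF = 1/4:3/4]
   → G = (65/8, -41/8)
3. B_x = 11/2  [AC ∥ BE ∩ CE ∥ AB]
4. B_y = 23/2  [AC ∥ BE ∩ CE ∥ AB]
   → B = (11/2, 23/2)
5. D_x = 13/2  [D is the midpoint of AF]
6. D_y = 3  [D is the midpoint of AF]
   → D = (13/2, 3)

B = (11/2, 23/2)
D = (13/2, 3)
G = (65/8, -41/8)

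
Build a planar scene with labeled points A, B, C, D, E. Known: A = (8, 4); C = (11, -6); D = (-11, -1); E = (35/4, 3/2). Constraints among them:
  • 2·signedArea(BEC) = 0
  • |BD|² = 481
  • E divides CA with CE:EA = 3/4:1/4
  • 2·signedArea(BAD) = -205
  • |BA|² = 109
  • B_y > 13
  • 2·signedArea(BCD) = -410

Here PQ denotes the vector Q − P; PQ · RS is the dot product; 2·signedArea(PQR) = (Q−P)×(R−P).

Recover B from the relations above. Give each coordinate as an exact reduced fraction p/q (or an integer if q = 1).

1. B_x = 5  [2·signedArea(BEC) = 0 ∩ 2·signedArea(BCD) = -410]
2. B_y = 14  [2·signedArea(BEC) = 0 ∩ 2·signedArea(BCD) = -410]
   → B = (5, 14)

B = (5, 14)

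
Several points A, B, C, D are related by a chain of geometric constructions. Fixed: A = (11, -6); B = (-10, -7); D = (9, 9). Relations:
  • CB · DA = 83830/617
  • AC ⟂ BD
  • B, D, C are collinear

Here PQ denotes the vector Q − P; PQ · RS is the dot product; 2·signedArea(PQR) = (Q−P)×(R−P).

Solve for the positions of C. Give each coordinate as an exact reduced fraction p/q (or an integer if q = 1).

1. C_x = 1715/617  [B, D, C are collinear ∩ AC ⟂ BD]
2. C_y = 2321/617  [B, D, C are collinear ∩ AC ⟂ BD]
   → C = (1715/617, 2321/617)

C = (1715/617, 2321/617)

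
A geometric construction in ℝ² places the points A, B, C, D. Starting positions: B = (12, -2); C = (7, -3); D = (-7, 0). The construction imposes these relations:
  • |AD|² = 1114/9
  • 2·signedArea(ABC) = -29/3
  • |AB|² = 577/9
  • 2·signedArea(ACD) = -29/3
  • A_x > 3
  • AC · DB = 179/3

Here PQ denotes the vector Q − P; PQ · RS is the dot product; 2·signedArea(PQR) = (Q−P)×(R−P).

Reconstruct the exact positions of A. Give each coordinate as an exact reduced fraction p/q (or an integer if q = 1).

A = (4, -5/3)

1. A_x = 4  [AC · DB = 179/3 ∩ 2·signedArea(ACD) = -29/3]
2. A_y = -5/3  [AC · DB = 179/3 ∩ 2·signedArea(ACD) = -29/3]
   → A = (4, -5/3)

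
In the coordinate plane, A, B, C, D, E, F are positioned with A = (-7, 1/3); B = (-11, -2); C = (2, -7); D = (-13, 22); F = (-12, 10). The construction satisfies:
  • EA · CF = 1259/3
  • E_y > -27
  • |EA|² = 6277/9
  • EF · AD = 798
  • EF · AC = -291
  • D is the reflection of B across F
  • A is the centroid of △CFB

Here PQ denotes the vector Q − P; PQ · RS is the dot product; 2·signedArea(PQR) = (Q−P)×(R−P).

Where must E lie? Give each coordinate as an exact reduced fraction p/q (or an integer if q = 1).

1. E_x = -9  [EF · AD = 798 ∩ EF · AC = -291]
2. E_y = -26  [EF · AD = 798 ∩ EF · AC = -291]
   → E = (-9, -26)

E = (-9, -26)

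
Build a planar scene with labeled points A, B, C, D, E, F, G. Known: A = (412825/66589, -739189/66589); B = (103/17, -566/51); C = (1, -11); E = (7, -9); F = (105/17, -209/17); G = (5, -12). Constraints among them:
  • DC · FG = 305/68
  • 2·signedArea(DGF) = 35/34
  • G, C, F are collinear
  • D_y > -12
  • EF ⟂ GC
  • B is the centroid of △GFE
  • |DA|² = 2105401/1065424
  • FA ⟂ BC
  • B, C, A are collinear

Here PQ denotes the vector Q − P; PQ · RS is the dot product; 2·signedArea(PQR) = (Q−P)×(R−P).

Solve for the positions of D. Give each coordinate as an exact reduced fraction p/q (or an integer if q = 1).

1. D_x = 163/34  [2·signedArea(DGF) = 35/34 ∩ DC · FG = 305/68]
2. D_y = -753/68  [2·signedArea(DGF) = 35/34 ∩ DC · FG = 305/68]
   → D = (163/34, -753/68)

D = (163/34, -753/68)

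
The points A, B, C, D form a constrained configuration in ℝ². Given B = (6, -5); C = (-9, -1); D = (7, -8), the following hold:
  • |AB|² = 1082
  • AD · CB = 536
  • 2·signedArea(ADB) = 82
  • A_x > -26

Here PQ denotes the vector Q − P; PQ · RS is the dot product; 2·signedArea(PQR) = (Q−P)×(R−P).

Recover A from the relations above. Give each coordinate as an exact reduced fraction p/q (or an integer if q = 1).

1. A_x = -25  [2·signedArea(ADB) = 82 ∩ AD · CB = 536]
2. A_y = 6  [2·signedArea(ADB) = 82 ∩ AD · CB = 536]
   → A = (-25, 6)

A = (-25, 6)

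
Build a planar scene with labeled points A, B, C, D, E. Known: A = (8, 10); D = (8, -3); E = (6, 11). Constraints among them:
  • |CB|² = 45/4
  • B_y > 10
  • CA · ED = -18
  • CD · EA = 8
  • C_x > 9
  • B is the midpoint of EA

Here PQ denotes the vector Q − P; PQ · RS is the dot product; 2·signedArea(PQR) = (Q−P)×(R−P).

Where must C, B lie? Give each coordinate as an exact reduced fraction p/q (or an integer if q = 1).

1. C_x = 10  [CD · EA = 8 ∩ CA · ED = -18]
2. C_y = 9  [CD · EA = 8 ∩ CA · ED = -18]
   → C = (10, 9)
3. B_x = 7  [B is the midpoint of EA]
4. B_y = 21/2  [B is the midpoint of EA]
   → B = (7, 21/2)

B = (7, 21/2)
C = (10, 9)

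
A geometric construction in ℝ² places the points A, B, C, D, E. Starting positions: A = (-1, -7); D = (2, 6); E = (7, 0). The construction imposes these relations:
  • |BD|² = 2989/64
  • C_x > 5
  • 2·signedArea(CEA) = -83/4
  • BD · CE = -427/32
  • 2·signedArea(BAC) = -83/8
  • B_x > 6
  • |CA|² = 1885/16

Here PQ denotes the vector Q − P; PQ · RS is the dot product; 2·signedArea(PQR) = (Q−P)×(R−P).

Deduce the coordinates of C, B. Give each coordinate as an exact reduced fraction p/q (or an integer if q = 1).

1. C_x = 23/4  [line 7·x + -8·y + -113/4 = 0 ∩ |CA|² = 1885/16]
2. C_y = 3/2  [line 7·x + -8·y + -113/4 = 0 ∩ |CA|² = 1885/16]
   → C = (23/4, 3/2)
3. B_x = 51/8  [BD · CE = -427/32 ∩ 2·signedArea(BAC) = -83/8]
4. B_y = 3/4  [BD · CE = -427/32 ∩ 2·signedArea(BAC) = -83/8]
   → B = (51/8, 3/4)

B = (51/8, 3/4)
C = (23/4, 3/2)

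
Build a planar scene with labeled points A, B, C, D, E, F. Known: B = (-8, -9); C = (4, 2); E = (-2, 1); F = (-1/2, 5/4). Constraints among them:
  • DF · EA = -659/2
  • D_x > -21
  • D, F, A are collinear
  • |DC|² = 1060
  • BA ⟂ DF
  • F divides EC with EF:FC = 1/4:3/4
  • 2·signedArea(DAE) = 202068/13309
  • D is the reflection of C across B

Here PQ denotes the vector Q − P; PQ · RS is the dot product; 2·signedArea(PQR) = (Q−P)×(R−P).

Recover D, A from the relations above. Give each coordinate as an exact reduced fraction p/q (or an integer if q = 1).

1. D_x = -20  [D is the reflection of C across B]
2. D_y = -20  [D is the reflection of C across B]
   → D = (-20, -20)
3. A_x = -120242/13309  [D, F, A are collinear ∩ BA ⟂ DF]
4. A_y = -107145/13309  [D, F, A are collinear ∩ BA ⟂ DF]
   → A = (-120242/13309, -107145/13309)

A = (-120242/13309, -107145/13309)
D = (-20, -20)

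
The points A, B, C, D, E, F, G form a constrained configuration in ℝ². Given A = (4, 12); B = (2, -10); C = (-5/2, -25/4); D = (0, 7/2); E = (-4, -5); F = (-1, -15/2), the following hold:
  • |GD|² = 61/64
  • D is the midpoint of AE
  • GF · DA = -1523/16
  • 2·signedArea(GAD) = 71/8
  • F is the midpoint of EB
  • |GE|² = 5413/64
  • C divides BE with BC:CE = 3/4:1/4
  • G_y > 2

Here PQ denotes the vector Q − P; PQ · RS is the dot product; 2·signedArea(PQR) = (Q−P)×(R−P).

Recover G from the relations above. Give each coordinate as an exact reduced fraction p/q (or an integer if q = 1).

G = (3/4, 23/8)

1. G_x = 3/4  [2·signedArea(GAD) = 71/8 ∩ GF · DA = -1523/16]
2. G_y = 23/8  [2·signedArea(GAD) = 71/8 ∩ GF · DA = -1523/16]
   → G = (3/4, 23/8)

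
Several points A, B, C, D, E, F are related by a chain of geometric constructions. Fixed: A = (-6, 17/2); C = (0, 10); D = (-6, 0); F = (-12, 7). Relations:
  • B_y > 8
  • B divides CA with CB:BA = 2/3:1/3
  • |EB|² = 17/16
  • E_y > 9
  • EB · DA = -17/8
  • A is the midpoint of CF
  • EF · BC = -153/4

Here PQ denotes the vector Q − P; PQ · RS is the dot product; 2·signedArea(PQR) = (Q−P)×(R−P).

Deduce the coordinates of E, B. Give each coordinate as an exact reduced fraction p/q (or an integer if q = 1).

B = (-4, 9)
E = (-3, 37/4)

1. B_x = -4  [B divides CA with CB:BA = 2/3:1/3]
2. B_y = 9  [B divides CA with CB:BA = 2/3:1/3]
   → B = (-4, 9)
3. E_x = -3  [EB · DA = -17/8 ∩ EF · BC = -153/4]
4. E_y = 37/4  [EB · DA = -17/8 ∩ EF · BC = -153/4]
   → E = (-3, 37/4)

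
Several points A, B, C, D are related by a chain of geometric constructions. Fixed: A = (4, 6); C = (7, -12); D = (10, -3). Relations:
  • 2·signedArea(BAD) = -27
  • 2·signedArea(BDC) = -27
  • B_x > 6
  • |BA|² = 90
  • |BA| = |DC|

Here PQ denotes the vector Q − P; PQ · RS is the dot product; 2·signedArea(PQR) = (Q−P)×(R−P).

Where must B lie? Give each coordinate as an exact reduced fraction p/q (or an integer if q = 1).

B = (7, -3)

1. B_x = 7  [2·signedArea(BDC) = -27 ∩ 2·signedArea(BAD) = -27]
2. B_y = -3  [2·signedArea(BDC) = -27 ∩ 2·signedArea(BAD) = -27]
   → B = (7, -3)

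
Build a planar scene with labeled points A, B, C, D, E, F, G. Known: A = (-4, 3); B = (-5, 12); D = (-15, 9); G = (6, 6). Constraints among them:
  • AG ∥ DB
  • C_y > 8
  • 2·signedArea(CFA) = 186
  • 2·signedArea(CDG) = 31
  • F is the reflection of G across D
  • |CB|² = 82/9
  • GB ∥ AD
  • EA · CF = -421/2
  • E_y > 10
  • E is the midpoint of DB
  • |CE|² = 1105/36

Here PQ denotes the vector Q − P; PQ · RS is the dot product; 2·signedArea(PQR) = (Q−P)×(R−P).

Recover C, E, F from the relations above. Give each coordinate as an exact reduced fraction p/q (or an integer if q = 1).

1. E_x = -10  [E is the midpoint of DB]
2. E_y = 21/2  [E is the midpoint of DB]
   → E = (-10, 21/2)
3. F_x = -36  [F is the reflection of G across D]
4. F_y = 12  [F is the reflection of G across D]
   → F = (-36, 12)
5. C_x = -14/3  [2·signedArea(CDG) = 31 ∩ EA · CF = -421/2]
6. C_y = 9  [2·signedArea(CDG) = 31 ∩ EA · CF = -421/2]
   → C = (-14/3, 9)

C = (-14/3, 9)
E = (-10, 21/2)
F = (-36, 12)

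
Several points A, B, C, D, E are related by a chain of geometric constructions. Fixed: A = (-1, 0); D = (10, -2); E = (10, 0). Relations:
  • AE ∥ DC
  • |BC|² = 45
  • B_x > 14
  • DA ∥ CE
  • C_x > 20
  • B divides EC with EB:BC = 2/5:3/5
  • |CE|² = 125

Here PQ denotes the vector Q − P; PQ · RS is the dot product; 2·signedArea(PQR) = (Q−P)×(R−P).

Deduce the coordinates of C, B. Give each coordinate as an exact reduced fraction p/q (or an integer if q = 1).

B = (72/5, -4/5)
C = (21, -2)

1. C_x = 21  [DA ∥ CE ∩ AE ∥ DC]
2. C_y = -2  [DA ∥ CE ∩ AE ∥ DC]
   → C = (21, -2)
3. B_x = 72/5  [B divides EC with EB:BC = 2/5:3/5]
4. B_y = -4/5  [B divides EC with EB:BC = 2/5:3/5]
   → B = (72/5, -4/5)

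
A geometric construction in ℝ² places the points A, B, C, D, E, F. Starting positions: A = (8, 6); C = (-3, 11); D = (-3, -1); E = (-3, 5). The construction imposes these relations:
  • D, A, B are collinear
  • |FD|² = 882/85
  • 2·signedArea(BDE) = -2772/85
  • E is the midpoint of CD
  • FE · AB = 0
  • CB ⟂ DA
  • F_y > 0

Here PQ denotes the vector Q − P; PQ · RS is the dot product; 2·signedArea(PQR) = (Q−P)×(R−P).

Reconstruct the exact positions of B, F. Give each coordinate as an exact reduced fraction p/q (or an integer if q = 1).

B = (207/85, 209/85)
F = (-24/85, 62/85)

1. B_x = 207/85  [D, A, B are collinear ∩ CB ⟂ DA]
2. B_y = 209/85  [D, A, B are collinear ∩ CB ⟂ DA]
   → B = (207/85, 209/85)
3. F_x = -24/85  [line 473/85·x + 301/85·y + -86/85 = 0 ∩ |FD|² = 882/85]
4. F_y = 62/85  [line 473/85·x + 301/85·y + -86/85 = 0 ∩ |FD|² = 882/85]
   → F = (-24/85, 62/85)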